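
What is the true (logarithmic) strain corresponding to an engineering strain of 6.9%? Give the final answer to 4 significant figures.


epsilon_true = ln(1 + epsilon_eng)
epsilon_true = ln(1 + 0.069)
epsilon_true = 0.06672


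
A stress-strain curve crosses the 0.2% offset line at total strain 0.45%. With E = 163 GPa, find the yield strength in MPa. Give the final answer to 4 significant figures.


Offset strain = 0.002
Elastic strain at yield = total_strain - offset = 4.5e-03 - 0.002 = 2.5e-03
sigma_y = E * elastic_strain = 163000 * 2.5e-03
sigma_y = 407.5 MPa


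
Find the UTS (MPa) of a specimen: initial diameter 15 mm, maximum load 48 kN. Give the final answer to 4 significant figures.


A0 = pi*(d/2)^2 = pi*(15/2)^2 = 176.715 mm^2
UTS = F_max / A0 = 48*1000 / 176.715
UTS = 271.6 MPa


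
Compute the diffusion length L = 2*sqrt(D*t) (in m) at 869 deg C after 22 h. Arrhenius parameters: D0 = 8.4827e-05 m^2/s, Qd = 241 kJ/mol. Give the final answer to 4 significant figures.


Step 1: D = D0 * exp(-Qd/(R*T))
T = 1142.15 K
D = 8.4827e-05 * exp(-241e3 / (8.314 * 1142.15)) = 8.06003e-16 m^2/s
Step 2: L = 2*sqrt(D*t)
t = 22 h = 79200 s
L = 2*sqrt(8.06003e-16 * 79200) = 1.598e-05 m


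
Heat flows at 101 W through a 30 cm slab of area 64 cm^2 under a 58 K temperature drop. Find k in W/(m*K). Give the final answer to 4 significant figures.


k = Q*L / (A*dT)
L = 0.3 m, A = 6.4e-03 m^2
k = 101 * 0.3 / (6.4e-03 * 58)
k = 81.63 W/(m*K)


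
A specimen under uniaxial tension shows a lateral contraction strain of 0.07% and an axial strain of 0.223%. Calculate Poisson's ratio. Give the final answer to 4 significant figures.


nu = -epsilon_lat / epsilon_axial
Lateral strain is contraction (negative), so using magnitudes:
nu = 0.07 / 0.223
nu = 0.3139


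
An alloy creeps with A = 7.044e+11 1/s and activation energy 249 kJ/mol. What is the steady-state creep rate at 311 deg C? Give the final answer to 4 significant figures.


rate = A * exp(-Q / (R*T))
T = 311 + 273.15 = 584.15 K
rate = 7.044e+11 * exp(-249e3 / (8.314 * 584.15))
rate = 3.815e-11 1/s


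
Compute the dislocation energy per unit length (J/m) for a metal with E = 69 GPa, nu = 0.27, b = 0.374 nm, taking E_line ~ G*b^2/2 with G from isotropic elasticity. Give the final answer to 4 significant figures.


Step 1: G = E / (2*(1+nu))
G = 69 / (2*(1+0.27)) = 27.1654 GPa = 2.71654e+10 Pa
Step 2: E_line = G*b^2/2
b = 0.374 nm = 3.74e-10 m
E_line = 0.5 * 2.71654e+10 * (3.74e-10)^2 = 1.9e-09 J/m


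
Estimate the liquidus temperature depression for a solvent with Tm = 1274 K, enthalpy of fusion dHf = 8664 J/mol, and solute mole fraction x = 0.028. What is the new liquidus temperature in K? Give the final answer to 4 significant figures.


dT = R*Tm^2*x / dHf
dT = 8.314 * 1274^2 * 0.028 / 8664
dT = 43.6102 K
T_new = 1274 - 43.6102 = 1230 K


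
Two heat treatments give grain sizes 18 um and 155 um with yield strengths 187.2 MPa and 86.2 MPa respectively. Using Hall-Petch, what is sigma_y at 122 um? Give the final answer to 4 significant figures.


sigma_y = sigma0 + k / sqrt(d)
1/sqrt(d1) = 1/sqrt(1.8e-05) = 235.702;  1/sqrt(d2) = 80.3219
k = (sigma1 - sigma2) / (1/sqrt(d1) - 1/sqrt(d2)) = (187.2 - 86.2) / (235.702 - 80.3219) = 0.650018 MPa*m^0.5
sigma0 = sigma1 - k/sqrt(d1) = 187.2 - 0.650018*235.702 = 33.9893 MPa
sigma_y(d3) = 33.9893 + 0.650018 / sqrt(1.22e-04) = 92.84 MPa


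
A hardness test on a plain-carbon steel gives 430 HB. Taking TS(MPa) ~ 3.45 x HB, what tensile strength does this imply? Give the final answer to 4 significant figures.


TS (MPa) = 3.45 * HB
TS = 3.45 * 430
TS = 1484 MPa


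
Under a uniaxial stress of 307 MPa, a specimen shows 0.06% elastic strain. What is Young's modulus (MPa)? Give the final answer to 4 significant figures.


E = sigma / epsilon
epsilon = 0.06% = 6e-04
E = 307 / 6e-04
E = 511700 MPa


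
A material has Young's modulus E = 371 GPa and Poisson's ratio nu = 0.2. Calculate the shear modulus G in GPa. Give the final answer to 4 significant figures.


G = E / (2*(1+nu))
G = 371 / (2*(1+0.2))
G = 154.6 GPa


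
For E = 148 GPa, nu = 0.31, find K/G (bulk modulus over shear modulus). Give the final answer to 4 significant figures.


G = E / (2*(1+nu))
G = 148 / (2*(1+0.31)) = 56.4885 GPa
K = E / (3*(1-2*nu))
K = 148 / (3*(1-2*0.31)) = 129.825 GPa
K/G = 129.825 / 56.4885 = 2.298


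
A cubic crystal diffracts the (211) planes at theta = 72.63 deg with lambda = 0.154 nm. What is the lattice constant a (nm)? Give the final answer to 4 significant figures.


d = lambda / (2*sin(theta))
d = 0.154 / (2*sin(72.63 deg))
d = 0.0806792 nm
a = d * sqrt(h^2+k^2+l^2) = 0.0806792 * sqrt(6)
a = 0.1976 nm


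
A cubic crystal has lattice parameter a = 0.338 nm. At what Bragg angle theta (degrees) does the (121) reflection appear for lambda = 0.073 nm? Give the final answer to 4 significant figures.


d = a / sqrt(h^2+k^2+l^2)
d = 0.338 / sqrt(6) = 0.137988 nm
lambda = 2*d*sin(theta)  =>  sin(theta) = lambda / (2*d)
sin(theta) = 0.073 / (2 * 0.137988) = 0.264516
theta = 15.34 deg


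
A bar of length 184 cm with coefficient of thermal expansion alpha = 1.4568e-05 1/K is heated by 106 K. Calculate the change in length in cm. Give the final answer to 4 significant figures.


dL = L0 * alpha * dT
dL = 184 * 1.4568e-05 * 106
dL = 0.2841 cm


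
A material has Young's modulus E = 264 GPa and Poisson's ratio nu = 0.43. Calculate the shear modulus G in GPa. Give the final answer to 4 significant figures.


G = E / (2*(1+nu))
G = 264 / (2*(1+0.43))
G = 92.31 GPa


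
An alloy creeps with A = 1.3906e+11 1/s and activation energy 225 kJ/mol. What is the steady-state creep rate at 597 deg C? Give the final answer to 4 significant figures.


rate = A * exp(-Q / (R*T))
T = 597 + 273.15 = 870.15 K
rate = 1.3906e+11 * exp(-225e3 / (8.314 * 870.15))
rate = 4.326e-03 1/s


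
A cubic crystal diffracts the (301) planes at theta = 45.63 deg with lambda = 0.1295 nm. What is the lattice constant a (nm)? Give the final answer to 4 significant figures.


d = lambda / (2*sin(theta))
d = 0.1295 / (2*sin(45.63 deg))
d = 0.0905798 nm
a = d * sqrt(h^2+k^2+l^2) = 0.0905798 * sqrt(10)
a = 0.2864 nm


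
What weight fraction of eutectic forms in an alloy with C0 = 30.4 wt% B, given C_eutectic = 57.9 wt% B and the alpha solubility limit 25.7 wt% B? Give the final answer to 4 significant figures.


f_primary = (C_e - C0) / (C_e - C_alpha_max)
f_primary = (57.9 - 30.4) / (57.9 - 25.7)
f_primary = 0.854037
f_eutectic = 1 - 0.854037 = 0.146


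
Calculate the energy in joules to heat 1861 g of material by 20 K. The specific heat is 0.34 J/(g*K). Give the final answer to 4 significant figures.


Q = m * cp * dT
Q = 1861 * 0.34 * 20
Q = 12650 J


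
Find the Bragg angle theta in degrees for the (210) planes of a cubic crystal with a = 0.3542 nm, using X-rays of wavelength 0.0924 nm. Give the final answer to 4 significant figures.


d = a / sqrt(h^2+k^2+l^2)
d = 0.3542 / sqrt(5) = 0.158403 nm
lambda = 2*d*sin(theta)  =>  sin(theta) = lambda / (2*d)
sin(theta) = 0.0924 / (2 * 0.158403) = 0.291661
theta = 16.96 deg


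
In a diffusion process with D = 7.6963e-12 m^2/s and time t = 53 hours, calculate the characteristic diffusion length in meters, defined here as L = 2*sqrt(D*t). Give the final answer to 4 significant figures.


t = 53 hr = 190800 s
Diffusion length = 2*sqrt(D*t)
= 2*sqrt(7.6963e-12 * 190800)
= 2.424e-03 m


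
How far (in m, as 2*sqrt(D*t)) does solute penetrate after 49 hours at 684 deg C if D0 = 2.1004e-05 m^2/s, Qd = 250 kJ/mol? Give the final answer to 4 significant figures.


Step 1: D = D0 * exp(-Qd/(R*T))
T = 957.15 K
D = 2.1004e-05 * exp(-250e3 / (8.314 * 957.15)) = 4.77018e-19 m^2/s
Step 2: L = 2*sqrt(D*t)
t = 49 h = 176400 s
L = 2*sqrt(4.77018e-19 * 176400) = 5.802e-07 m


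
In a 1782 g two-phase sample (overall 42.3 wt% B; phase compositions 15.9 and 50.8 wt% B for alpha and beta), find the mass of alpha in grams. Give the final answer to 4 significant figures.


f_alpha = (C_beta - C0) / (C_beta - C_alpha)
f_alpha = (50.8 - 42.3) / (50.8 - 15.9) = 0.243553
m_alpha = f_alpha * m_total = 0.243553 * 1782 = 434 g


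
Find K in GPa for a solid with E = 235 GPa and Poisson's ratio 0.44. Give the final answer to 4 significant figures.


K = E / (3*(1-2*nu))
K = 235 / (3*(1-2*0.44))
K = 652.8 GPa


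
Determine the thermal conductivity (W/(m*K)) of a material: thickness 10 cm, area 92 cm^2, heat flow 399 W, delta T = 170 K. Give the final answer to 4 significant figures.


k = Q*L / (A*dT)
L = 0.1 m, A = 9.2e-03 m^2
k = 399 * 0.1 / (9.2e-03 * 170)
k = 25.51 W/(m*K)


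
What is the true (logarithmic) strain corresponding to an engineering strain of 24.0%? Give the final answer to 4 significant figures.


epsilon_true = ln(1 + epsilon_eng)
epsilon_true = ln(1 + 0.24)
epsilon_true = 0.2151


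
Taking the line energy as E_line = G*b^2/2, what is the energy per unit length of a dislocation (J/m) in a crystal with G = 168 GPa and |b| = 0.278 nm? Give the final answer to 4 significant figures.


E = G*b^2/2
b = 0.278 nm = 2.78e-10 m
G = 168 GPa = 1.68e+11 Pa
E = 0.5 * 1.68e+11 * (2.78e-10)^2
E = 6.492e-09 J/m


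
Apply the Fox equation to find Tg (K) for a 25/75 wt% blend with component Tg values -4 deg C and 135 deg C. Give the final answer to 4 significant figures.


1/Tg = w1/Tg1 + w2/Tg2 (in Kelvin)
Tg1 = 269.15 K, Tg2 = 408.15 K
1/Tg = 0.25/269.15 + 0.75/408.15
Tg = 361.5 K


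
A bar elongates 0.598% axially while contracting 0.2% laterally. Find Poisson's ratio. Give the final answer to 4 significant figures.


nu = -epsilon_lat / epsilon_axial
Lateral strain is contraction (negative), so using magnitudes:
nu = 0.2 / 0.598
nu = 0.3344


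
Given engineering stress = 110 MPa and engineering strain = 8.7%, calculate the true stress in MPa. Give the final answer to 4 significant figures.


sigma_true = sigma_eng * (1 + epsilon_eng)
sigma_true = 110 * (1 + 0.087)
sigma_true = 119.6 MPa


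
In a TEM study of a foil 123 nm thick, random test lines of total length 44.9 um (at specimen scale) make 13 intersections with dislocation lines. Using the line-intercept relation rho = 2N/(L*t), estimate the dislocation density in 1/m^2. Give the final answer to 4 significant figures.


rho = 2N / (L * t)
L = 44.9 um = 4.49e-05 m, t = 123 nm = 1.23e-07 m
rho = 2 * 13 / (4.49e-05 * 1.23e-07)
rho = 4.708e+12 1/m^2


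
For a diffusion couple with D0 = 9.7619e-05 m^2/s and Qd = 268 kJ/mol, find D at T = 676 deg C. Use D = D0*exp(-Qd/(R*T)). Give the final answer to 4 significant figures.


D = D0 * exp(-Qd / (R*T))
T = 949.15 K
D = 9.7619e-05 * exp(-268e3 / (8.314 * 949.15))
D = 1.738e-19 m^2/s


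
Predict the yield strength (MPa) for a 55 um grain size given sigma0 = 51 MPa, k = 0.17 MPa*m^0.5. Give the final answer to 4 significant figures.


sigma_y = sigma0 + k / sqrt(d)
d = 55 um = 5.5e-05 m
sigma_y = 51 + 0.17 / sqrt(5.5e-05)
sigma_y = 73.92 MPa


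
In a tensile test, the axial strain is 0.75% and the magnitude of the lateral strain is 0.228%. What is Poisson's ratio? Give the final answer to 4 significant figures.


nu = -epsilon_lat / epsilon_axial
Lateral strain is contraction (negative), so using magnitudes:
nu = 0.228 / 0.75
nu = 0.304


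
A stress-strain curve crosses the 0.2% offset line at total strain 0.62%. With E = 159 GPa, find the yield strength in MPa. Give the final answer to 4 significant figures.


Offset strain = 0.002
Elastic strain at yield = total_strain - offset = 6.2e-03 - 0.002 = 4.2e-03
sigma_y = E * elastic_strain = 159000 * 4.2e-03
sigma_y = 667.8 MPa


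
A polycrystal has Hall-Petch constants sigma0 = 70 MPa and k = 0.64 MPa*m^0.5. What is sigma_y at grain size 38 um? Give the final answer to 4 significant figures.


sigma_y = sigma0 + k / sqrt(d)
d = 38 um = 3.8e-05 m
sigma_y = 70 + 0.64 / sqrt(3.8e-05)
sigma_y = 173.8 MPa


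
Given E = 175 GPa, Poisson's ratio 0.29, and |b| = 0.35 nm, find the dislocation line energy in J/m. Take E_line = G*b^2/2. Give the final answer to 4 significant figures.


Step 1: G = E / (2*(1+nu))
G = 175 / (2*(1+0.29)) = 67.8295 GPa = 6.78295e+10 Pa
Step 2: E_line = G*b^2/2
b = 0.35 nm = 3.5e-10 m
E_line = 0.5 * 6.78295e+10 * (3.5e-10)^2 = 4.155e-09 J/m


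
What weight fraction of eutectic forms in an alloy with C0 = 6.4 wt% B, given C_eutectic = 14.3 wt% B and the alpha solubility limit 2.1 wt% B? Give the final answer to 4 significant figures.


f_primary = (C_e - C0) / (C_e - C_alpha_max)
f_primary = (14.3 - 6.4) / (14.3 - 2.1)
f_primary = 0.647541
f_eutectic = 1 - 0.647541 = 0.3525


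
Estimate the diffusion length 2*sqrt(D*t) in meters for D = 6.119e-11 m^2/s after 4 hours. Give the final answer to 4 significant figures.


t = 4 hr = 14400 s
Diffusion length = 2*sqrt(D*t)
= 2*sqrt(6.119e-11 * 14400)
= 1.877e-03 m


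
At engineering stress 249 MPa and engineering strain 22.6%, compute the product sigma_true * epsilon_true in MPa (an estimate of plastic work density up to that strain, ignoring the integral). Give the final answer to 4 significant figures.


sigma_true = sigma_eng * (1 + epsilon_eng)
sigma_true = 249 * (1 + 0.226) = 305.274 MPa
epsilon_true = ln(1 + epsilon_eng)
epsilon_true = ln(1 + 0.226) = 0.203757
sigma_true * epsilon_true = 305.274 * 0.203757 = 62.2 MPa


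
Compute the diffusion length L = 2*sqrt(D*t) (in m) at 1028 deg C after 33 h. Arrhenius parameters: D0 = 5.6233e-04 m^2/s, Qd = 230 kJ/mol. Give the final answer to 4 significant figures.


Step 1: D = D0 * exp(-Qd/(R*T))
T = 1301.15 K
D = 5.6233e-04 * exp(-230e3 / (8.314 * 1301.15)) = 3.28331e-13 m^2/s
Step 2: L = 2*sqrt(D*t)
t = 33 h = 118800 s
L = 2*sqrt(3.28331e-13 * 118800) = 3.95e-04 m


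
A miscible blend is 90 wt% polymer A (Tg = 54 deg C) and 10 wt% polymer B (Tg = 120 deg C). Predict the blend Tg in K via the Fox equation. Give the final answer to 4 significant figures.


1/Tg = w1/Tg1 + w2/Tg2 (in Kelvin)
Tg1 = 327.15 K, Tg2 = 393.15 K
1/Tg = 0.9/327.15 + 0.1/393.15
Tg = 332.7 K


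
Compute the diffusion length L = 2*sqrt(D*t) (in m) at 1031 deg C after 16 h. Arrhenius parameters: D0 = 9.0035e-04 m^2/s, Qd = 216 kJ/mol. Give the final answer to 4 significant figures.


Step 1: D = D0 * exp(-Qd/(R*T))
T = 1304.15 K
D = 9.0035e-04 * exp(-216e3 / (8.314 * 1304.15)) = 2.00785e-12 m^2/s
Step 2: L = 2*sqrt(D*t)
t = 16 h = 57600 s
L = 2*sqrt(2.00785e-12 * 57600) = 6.802e-04 m


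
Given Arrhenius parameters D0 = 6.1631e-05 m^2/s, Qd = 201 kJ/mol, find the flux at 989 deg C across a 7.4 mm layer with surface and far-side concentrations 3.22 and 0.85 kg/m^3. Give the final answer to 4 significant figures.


Step 1: D = D0 * exp(-Qd/(R*T))
T = 989 + 273.15 = 1262.15 K
D = 6.1631e-05 * exp(-201e3 / (8.314 * 1262.15)) = 2.95818e-13 m^2/s
Step 2: J = D * (C1 - C2) / dx
J = 2.95818e-13 * (3.22 - 0.85) / 7.4e-03
J = 9.474e-11 kg/(m^2*s)


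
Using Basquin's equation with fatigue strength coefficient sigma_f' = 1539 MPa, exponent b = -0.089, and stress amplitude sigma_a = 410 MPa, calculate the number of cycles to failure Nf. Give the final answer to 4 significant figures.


sigma_a = sigma_f' * (2*Nf)^b
2*Nf = (sigma_a / sigma_f')^(1/b)
2*Nf = (410 / 1539)^(1/-0.089)
2*Nf = 2.84805e+06
Nf = 1.424e+06 cycles


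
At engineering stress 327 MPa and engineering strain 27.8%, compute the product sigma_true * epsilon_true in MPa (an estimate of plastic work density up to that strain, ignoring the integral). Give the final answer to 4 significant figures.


sigma_true = sigma_eng * (1 + epsilon_eng)
sigma_true = 327 * (1 + 0.278) = 417.906 MPa
epsilon_true = ln(1 + epsilon_eng)
epsilon_true = ln(1 + 0.278) = 0.245296
sigma_true * epsilon_true = 417.906 * 0.245296 = 102.5 MPa


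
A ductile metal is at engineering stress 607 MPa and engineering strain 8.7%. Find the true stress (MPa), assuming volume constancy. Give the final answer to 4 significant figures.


sigma_true = sigma_eng * (1 + epsilon_eng)
sigma_true = 607 * (1 + 0.087)
sigma_true = 659.8 MPa


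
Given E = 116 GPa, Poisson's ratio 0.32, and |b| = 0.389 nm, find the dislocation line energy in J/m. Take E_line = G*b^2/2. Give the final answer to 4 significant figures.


Step 1: G = E / (2*(1+nu))
G = 116 / (2*(1+0.32)) = 43.9394 GPa = 4.39394e+10 Pa
Step 2: E_line = G*b^2/2
b = 0.389 nm = 3.89e-10 m
E_line = 0.5 * 4.39394e+10 * (3.89e-10)^2 = 3.324e-09 J/m


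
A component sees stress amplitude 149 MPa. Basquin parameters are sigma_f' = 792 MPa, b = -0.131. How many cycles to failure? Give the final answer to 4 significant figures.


sigma_a = sigma_f' * (2*Nf)^b
2*Nf = (sigma_a / sigma_f')^(1/b)
2*Nf = (149 / 792)^(1/-0.131)
2*Nf = 345513
Nf = 172800 cycles


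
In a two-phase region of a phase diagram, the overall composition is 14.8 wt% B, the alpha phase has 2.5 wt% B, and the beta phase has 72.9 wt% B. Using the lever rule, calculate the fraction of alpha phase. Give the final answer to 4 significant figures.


f_alpha = (C_beta - C0) / (C_beta - C_alpha)
f_alpha = (72.9 - 14.8) / (72.9 - 2.5)
f_alpha = 0.8253


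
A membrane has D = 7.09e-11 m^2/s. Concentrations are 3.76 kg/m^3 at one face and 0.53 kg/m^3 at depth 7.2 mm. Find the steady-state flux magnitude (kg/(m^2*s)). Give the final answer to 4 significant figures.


J = -D * (dC/dx) = D * (C1 - C2) / dx
J = 7.09e-11 * (3.76 - 0.53) / 7.2e-03
J = 3.181e-08 kg/(m^2*s)


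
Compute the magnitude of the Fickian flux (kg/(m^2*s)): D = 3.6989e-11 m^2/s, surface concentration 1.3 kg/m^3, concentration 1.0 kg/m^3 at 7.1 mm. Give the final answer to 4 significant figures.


J = -D * (dC/dx) = D * (C1 - C2) / dx
J = 3.6989e-11 * (1.3 - 1.0) / 7.1e-03
J = 1.563e-09 kg/(m^2*s)


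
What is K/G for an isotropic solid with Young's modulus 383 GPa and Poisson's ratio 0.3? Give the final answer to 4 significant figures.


G = E / (2*(1+nu))
G = 383 / (2*(1+0.3)) = 147.308 GPa
K = E / (3*(1-2*nu))
K = 383 / (3*(1-2*0.3)) = 319.167 GPa
K/G = 319.167 / 147.308 = 2.167


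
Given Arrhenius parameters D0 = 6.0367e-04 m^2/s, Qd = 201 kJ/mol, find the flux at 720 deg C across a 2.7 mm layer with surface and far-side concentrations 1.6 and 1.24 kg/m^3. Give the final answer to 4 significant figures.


Step 1: D = D0 * exp(-Qd/(R*T))
T = 720 + 273.15 = 993.15 K
D = 6.0367e-04 * exp(-201e3 / (8.314 * 993.15)) = 1.61748e-14 m^2/s
Step 2: J = D * (C1 - C2) / dx
J = 1.61748e-14 * (1.6 - 1.24) / 2.7e-03
J = 2.157e-12 kg/(m^2*s)


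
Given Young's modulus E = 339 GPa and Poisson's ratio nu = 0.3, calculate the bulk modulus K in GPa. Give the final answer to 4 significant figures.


K = E / (3*(1-2*nu))
K = 339 / (3*(1-2*0.3))
K = 282.5 GPa


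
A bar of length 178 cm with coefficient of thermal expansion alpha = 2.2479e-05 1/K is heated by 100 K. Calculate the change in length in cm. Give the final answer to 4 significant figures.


dL = L0 * alpha * dT
dL = 178 * 2.2479e-05 * 100
dL = 0.4001 cm


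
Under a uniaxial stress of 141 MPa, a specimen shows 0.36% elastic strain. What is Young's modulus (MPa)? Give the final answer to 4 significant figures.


E = sigma / epsilon
epsilon = 0.36% = 3.6e-03
E = 141 / 3.6e-03
E = 39170 MPa


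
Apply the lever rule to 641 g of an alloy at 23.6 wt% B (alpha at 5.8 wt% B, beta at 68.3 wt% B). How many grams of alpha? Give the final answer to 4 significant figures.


f_alpha = (C_beta - C0) / (C_beta - C_alpha)
f_alpha = (68.3 - 23.6) / (68.3 - 5.8) = 0.7152
m_alpha = f_alpha * m_total = 0.7152 * 641 = 458.4 g


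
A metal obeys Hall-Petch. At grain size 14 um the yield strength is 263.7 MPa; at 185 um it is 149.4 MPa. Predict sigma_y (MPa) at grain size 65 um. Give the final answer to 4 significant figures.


sigma_y = sigma0 + k / sqrt(d)
1/sqrt(d1) = 1/sqrt(1.4e-05) = 267.261;  1/sqrt(d2) = 73.5215
k = (sigma1 - sigma2) / (1/sqrt(d1) - 1/sqrt(d2)) = (263.7 - 149.4) / (267.261 - 73.5215) = 0.589967 MPa*m^0.5
sigma0 = sigma1 - k/sqrt(d1) = 263.7 - 0.589967*267.261 = 106.025 MPa
sigma_y(d3) = 106.025 + 0.589967 / sqrt(6.5e-05) = 179.2 MPa


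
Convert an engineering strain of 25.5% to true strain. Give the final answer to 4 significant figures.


epsilon_true = ln(1 + epsilon_eng)
epsilon_true = ln(1 + 0.255)
epsilon_true = 0.2271


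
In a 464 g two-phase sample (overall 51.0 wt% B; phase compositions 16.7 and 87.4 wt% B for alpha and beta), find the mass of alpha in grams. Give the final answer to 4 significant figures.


f_alpha = (C_beta - C0) / (C_beta - C_alpha)
f_alpha = (87.4 - 51.0) / (87.4 - 16.7) = 0.514851
m_alpha = f_alpha * m_total = 0.514851 * 464 = 238.9 g


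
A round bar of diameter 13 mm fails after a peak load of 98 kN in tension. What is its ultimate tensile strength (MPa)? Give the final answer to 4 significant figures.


A0 = pi*(d/2)^2 = pi*(13/2)^2 = 132.732 mm^2
UTS = F_max / A0 = 98*1000 / 132.732
UTS = 738.3 MPa


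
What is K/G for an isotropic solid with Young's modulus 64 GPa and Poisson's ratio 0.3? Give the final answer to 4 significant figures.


G = E / (2*(1+nu))
G = 64 / (2*(1+0.3)) = 24.6154 GPa
K = E / (3*(1-2*nu))
K = 64 / (3*(1-2*0.3)) = 53.3333 GPa
K/G = 53.3333 / 24.6154 = 2.167


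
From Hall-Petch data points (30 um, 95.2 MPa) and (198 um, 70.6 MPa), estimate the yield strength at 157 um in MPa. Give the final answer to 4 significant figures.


sigma_y = sigma0 + k / sqrt(d)
1/sqrt(d1) = 1/sqrt(3e-05) = 182.574;  1/sqrt(d2) = 71.0669
k = (sigma1 - sigma2) / (1/sqrt(d1) - 1/sqrt(d2)) = (95.2 - 70.6) / (182.574 - 71.0669) = 0.220613 MPa*m^0.5
sigma0 = sigma1 - k/sqrt(d1) = 95.2 - 0.220613*182.574 = 54.9217 MPa
sigma_y(d3) = 54.9217 + 0.220613 / sqrt(1.57e-04) = 72.53 MPa


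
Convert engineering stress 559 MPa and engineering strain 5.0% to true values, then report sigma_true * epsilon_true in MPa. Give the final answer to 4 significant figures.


sigma_true = sigma_eng * (1 + epsilon_eng)
sigma_true = 559 * (1 + 0.05) = 586.95 MPa
epsilon_true = ln(1 + epsilon_eng)
epsilon_true = ln(1 + 0.05) = 0.0487902
sigma_true * epsilon_true = 586.95 * 0.0487902 = 28.64 MPa


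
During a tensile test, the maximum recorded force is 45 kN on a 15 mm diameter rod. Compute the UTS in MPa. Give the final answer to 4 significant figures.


A0 = pi*(d/2)^2 = pi*(15/2)^2 = 176.715 mm^2
UTS = F_max / A0 = 45*1000 / 176.715
UTS = 254.6 MPa


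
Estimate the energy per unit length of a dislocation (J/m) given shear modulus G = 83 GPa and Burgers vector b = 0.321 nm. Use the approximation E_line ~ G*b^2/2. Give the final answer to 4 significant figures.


E = G*b^2/2
b = 0.321 nm = 3.21e-10 m
G = 83 GPa = 8.3e+10 Pa
E = 0.5 * 8.3e+10 * (3.21e-10)^2
E = 4.276e-09 J/m


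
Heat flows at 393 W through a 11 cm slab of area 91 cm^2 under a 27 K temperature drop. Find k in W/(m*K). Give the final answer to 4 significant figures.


k = Q*L / (A*dT)
L = 0.11 m, A = 9.1e-03 m^2
k = 393 * 0.11 / (9.1e-03 * 27)
k = 175.9 W/(m*K)


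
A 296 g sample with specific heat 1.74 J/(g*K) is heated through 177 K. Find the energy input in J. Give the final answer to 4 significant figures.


Q = m * cp * dT
Q = 296 * 1.74 * 177
Q = 91160 J


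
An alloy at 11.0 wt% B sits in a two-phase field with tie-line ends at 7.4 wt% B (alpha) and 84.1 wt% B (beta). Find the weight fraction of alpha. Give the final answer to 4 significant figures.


f_alpha = (C_beta - C0) / (C_beta - C_alpha)
f_alpha = (84.1 - 11.0) / (84.1 - 7.4)
f_alpha = 0.9531


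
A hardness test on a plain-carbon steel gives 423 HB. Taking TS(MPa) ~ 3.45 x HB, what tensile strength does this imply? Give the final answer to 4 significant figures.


TS (MPa) = 3.45 * HB
TS = 3.45 * 423
TS = 1459 MPa


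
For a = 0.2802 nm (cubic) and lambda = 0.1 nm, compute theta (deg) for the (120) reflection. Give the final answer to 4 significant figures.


d = a / sqrt(h^2+k^2+l^2)
d = 0.2802 / sqrt(5) = 0.125309 nm
lambda = 2*d*sin(theta)  =>  sin(theta) = lambda / (2*d)
sin(theta) = 0.1 / (2 * 0.125309) = 0.399013
theta = 23.52 deg


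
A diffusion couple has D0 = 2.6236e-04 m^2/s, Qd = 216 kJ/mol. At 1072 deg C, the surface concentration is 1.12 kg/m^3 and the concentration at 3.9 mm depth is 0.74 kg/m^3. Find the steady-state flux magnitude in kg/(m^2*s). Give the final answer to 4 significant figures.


Step 1: D = D0 * exp(-Qd/(R*T))
T = 1072 + 273.15 = 1345.15 K
D = 2.6236e-04 * exp(-216e3 / (8.314 * 1345.15)) = 1.07379e-12 m^2/s
Step 2: J = D * (C1 - C2) / dx
J = 1.07379e-12 * (1.12 - 0.74) / 3.9e-03
J = 1.046e-10 kg/(m^2*s)


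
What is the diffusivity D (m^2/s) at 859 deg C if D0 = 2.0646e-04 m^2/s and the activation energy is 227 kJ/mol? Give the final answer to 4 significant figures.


D = D0 * exp(-Qd / (R*T))
T = 1132.15 K
D = 2.0646e-04 * exp(-227e3 / (8.314 * 1132.15))
D = 6.938e-15 m^2/s


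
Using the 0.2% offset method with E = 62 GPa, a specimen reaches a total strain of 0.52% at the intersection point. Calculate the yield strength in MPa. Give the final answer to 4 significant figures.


Offset strain = 0.002
Elastic strain at yield = total_strain - offset = 5.2e-03 - 0.002 = 3.2e-03
sigma_y = E * elastic_strain = 62000 * 3.2e-03
sigma_y = 198.4 MPa


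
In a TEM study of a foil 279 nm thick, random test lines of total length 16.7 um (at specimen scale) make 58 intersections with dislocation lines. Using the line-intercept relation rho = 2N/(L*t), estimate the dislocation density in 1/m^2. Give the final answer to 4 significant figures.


rho = 2N / (L * t)
L = 16.7 um = 1.67e-05 m, t = 279 nm = 2.79e-07 m
rho = 2 * 58 / (1.67e-05 * 2.79e-07)
rho = 2.49e+13 1/m^2


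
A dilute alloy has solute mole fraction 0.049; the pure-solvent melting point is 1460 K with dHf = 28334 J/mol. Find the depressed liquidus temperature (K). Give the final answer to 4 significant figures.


dT = R*Tm^2*x / dHf
dT = 8.314 * 1460^2 * 0.049 / 28334
dT = 30.6481 K
T_new = 1460 - 30.6481 = 1429 K


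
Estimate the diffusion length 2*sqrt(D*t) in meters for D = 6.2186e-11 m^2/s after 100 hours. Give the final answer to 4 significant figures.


t = 100 hr = 360000 s
Diffusion length = 2*sqrt(D*t)
= 2*sqrt(6.2186e-11 * 360000)
= 9.463e-03 m


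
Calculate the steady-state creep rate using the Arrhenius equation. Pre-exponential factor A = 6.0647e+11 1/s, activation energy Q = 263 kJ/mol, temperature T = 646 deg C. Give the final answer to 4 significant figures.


rate = A * exp(-Q / (R*T))
T = 646 + 273.15 = 919.15 K
rate = 6.0647e+11 * exp(-263e3 / (8.314 * 919.15))
rate = 6.858e-04 1/s


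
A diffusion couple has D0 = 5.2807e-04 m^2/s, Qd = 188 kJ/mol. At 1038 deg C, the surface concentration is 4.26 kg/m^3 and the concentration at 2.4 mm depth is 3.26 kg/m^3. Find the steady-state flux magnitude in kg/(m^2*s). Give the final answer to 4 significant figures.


Step 1: D = D0 * exp(-Qd/(R*T))
T = 1038 + 273.15 = 1311.15 K
D = 5.2807e-04 * exp(-188e3 / (8.314 * 1311.15)) = 1.70894e-11 m^2/s
Step 2: J = D * (C1 - C2) / dx
J = 1.70894e-11 * (4.26 - 3.26) / 2.4e-03
J = 7.121e-09 kg/(m^2*s)


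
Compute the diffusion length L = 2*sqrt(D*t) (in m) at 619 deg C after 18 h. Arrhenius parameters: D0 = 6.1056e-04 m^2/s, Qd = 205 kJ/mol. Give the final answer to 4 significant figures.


Step 1: D = D0 * exp(-Qd/(R*T))
T = 892.15 K
D = 6.1056e-04 * exp(-205e3 / (8.314 * 892.15)) = 6.06339e-16 m^2/s
Step 2: L = 2*sqrt(D*t)
t = 18 h = 64800 s
L = 2*sqrt(6.06339e-16 * 64800) = 1.254e-05 m


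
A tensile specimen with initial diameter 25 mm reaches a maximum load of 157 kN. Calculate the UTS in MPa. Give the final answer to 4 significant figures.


A0 = pi*(d/2)^2 = pi*(25/2)^2 = 490.874 mm^2
UTS = F_max / A0 = 157*1000 / 490.874
UTS = 319.8 MPa


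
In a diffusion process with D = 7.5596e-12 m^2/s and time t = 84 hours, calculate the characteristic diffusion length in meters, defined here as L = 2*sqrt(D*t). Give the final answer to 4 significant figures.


t = 84 hr = 302400 s
Diffusion length = 2*sqrt(D*t)
= 2*sqrt(7.5596e-12 * 302400)
= 3.024e-03 m


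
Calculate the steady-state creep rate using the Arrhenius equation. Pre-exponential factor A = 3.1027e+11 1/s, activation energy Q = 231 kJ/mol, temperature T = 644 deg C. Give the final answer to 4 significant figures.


rate = A * exp(-Q / (R*T))
T = 644 + 273.15 = 917.15 K
rate = 3.1027e+11 * exp(-231e3 / (8.314 * 917.15))
rate = 0.02163 1/s


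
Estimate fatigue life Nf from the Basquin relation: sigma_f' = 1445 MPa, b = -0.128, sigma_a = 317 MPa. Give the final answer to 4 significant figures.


sigma_a = sigma_f' * (2*Nf)^b
2*Nf = (sigma_a / sigma_f')^(1/b)
2*Nf = (317 / 1445)^(1/-0.128)
2*Nf = 140263
Nf = 70130 cycles


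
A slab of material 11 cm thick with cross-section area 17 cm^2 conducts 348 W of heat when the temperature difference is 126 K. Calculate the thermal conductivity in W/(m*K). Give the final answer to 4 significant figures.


k = Q*L / (A*dT)
L = 0.11 m, A = 1.7e-03 m^2
k = 348 * 0.11 / (1.7e-03 * 126)
k = 178.7 W/(m*K)


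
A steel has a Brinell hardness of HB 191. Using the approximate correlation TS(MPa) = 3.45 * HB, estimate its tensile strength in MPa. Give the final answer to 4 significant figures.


TS (MPa) = 3.45 * HB
TS = 3.45 * 191
TS = 659 MPa


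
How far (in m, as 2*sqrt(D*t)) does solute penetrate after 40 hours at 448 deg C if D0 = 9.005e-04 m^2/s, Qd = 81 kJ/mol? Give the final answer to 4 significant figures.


Step 1: D = D0 * exp(-Qd/(R*T))
T = 721.15 K
D = 9.005e-04 * exp(-81e3 / (8.314 * 721.15)) = 1.22249e-09 m^2/s
Step 2: L = 2*sqrt(D*t)
t = 40 h = 144000 s
L = 2*sqrt(1.22249e-09 * 144000) = 0.02654 m


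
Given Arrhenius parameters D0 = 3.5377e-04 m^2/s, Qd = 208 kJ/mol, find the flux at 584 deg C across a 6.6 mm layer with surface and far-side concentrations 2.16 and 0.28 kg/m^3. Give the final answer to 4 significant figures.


Step 1: D = D0 * exp(-Qd/(R*T))
T = 584 + 273.15 = 857.15 K
D = 3.5377e-04 * exp(-208e3 / (8.314 * 857.15)) = 7.46041e-17 m^2/s
Step 2: J = D * (C1 - C2) / dx
J = 7.46041e-17 * (2.16 - 0.28) / 6.6e-03
J = 2.125e-14 kg/(m^2*s)


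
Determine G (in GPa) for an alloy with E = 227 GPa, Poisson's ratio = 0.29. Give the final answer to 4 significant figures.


G = E / (2*(1+nu))
G = 227 / (2*(1+0.29))
G = 87.98 GPa


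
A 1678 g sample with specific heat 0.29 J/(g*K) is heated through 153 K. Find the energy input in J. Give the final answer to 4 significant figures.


Q = m * cp * dT
Q = 1678 * 0.29 * 153
Q = 74450 J


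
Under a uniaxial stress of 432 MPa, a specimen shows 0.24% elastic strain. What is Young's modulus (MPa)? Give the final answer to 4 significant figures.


E = sigma / epsilon
epsilon = 0.24% = 2.4e-03
E = 432 / 2.4e-03
E = 180000 MPa


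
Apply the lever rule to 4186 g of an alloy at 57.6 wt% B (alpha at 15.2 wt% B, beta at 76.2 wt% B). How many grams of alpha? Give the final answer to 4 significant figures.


f_alpha = (C_beta - C0) / (C_beta - C_alpha)
f_alpha = (76.2 - 57.6) / (76.2 - 15.2) = 0.304918
m_alpha = f_alpha * m_total = 0.304918 * 4186 = 1276 g


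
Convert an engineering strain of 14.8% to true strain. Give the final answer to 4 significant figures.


epsilon_true = ln(1 + epsilon_eng)
epsilon_true = ln(1 + 0.148)
epsilon_true = 0.138


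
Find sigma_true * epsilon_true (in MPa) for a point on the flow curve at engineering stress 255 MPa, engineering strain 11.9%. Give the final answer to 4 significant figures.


sigma_true = sigma_eng * (1 + epsilon_eng)
sigma_true = 255 * (1 + 0.119) = 285.345 MPa
epsilon_true = ln(1 + epsilon_eng)
epsilon_true = ln(1 + 0.119) = 0.112435
sigma_true * epsilon_true = 285.345 * 0.112435 = 32.08 MPa


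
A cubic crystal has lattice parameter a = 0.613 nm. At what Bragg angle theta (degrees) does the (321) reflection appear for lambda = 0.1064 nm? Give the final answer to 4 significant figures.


d = a / sqrt(h^2+k^2+l^2)
d = 0.613 / sqrt(14) = 0.163831 nm
lambda = 2*d*sin(theta)  =>  sin(theta) = lambda / (2*d)
sin(theta) = 0.1064 / (2 * 0.163831) = 0.324725
theta = 18.95 deg


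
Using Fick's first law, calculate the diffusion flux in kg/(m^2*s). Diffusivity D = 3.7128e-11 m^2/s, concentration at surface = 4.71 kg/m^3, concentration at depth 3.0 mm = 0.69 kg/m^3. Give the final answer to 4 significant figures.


J = -D * (dC/dx) = D * (C1 - C2) / dx
J = 3.7128e-11 * (4.71 - 0.69) / 3e-03
J = 4.975e-08 kg/(m^2*s)


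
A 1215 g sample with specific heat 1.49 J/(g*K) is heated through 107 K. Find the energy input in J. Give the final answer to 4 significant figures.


Q = m * cp * dT
Q = 1215 * 1.49 * 107
Q = 193700 J


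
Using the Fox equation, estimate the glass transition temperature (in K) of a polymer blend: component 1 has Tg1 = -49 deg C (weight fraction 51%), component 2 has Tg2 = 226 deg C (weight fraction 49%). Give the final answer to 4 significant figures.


1/Tg = w1/Tg1 + w2/Tg2 (in Kelvin)
Tg1 = 224.15 K, Tg2 = 499.15 K
1/Tg = 0.51/224.15 + 0.49/499.15
Tg = 307 K


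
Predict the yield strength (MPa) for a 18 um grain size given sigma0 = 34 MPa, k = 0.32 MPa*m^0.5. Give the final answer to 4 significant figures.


sigma_y = sigma0 + k / sqrt(d)
d = 18 um = 1.8e-05 m
sigma_y = 34 + 0.32 / sqrt(1.8e-05)
sigma_y = 109.4 MPa


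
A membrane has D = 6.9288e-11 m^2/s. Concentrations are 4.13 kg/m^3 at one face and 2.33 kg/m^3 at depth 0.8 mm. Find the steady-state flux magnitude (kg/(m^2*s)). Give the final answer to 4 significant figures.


J = -D * (dC/dx) = D * (C1 - C2) / dx
J = 6.9288e-11 * (4.13 - 2.33) / 8e-04
J = 1.559e-07 kg/(m^2*s)


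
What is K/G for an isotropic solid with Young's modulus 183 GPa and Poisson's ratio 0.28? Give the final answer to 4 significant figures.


G = E / (2*(1+nu))
G = 183 / (2*(1+0.28)) = 71.4844 GPa
K = E / (3*(1-2*nu))
K = 183 / (3*(1-2*0.28)) = 138.636 GPa
K/G = 138.636 / 71.4844 = 1.939


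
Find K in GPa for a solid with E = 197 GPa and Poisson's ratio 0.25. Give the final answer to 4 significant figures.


K = E / (3*(1-2*nu))
K = 197 / (3*(1-2*0.25))
K = 131.3 GPa


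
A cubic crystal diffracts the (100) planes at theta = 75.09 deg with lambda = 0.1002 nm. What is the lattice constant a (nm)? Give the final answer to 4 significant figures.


d = lambda / (2*sin(theta))
d = 0.1002 / (2*sin(75.09 deg))
d = 0.0518456 nm
a = d * sqrt(h^2+k^2+l^2) = 0.0518456 * sqrt(1)
a = 0.05185 nm


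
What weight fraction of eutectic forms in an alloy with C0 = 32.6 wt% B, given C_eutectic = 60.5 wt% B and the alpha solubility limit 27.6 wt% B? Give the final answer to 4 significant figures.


f_primary = (C_e - C0) / (C_e - C_alpha_max)
f_primary = (60.5 - 32.6) / (60.5 - 27.6)
f_primary = 0.848024
f_eutectic = 1 - 0.848024 = 0.152


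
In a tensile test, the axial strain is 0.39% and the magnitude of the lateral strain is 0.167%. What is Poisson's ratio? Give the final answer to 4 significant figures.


nu = -epsilon_lat / epsilon_axial
Lateral strain is contraction (negative), so using magnitudes:
nu = 0.167 / 0.39
nu = 0.4282


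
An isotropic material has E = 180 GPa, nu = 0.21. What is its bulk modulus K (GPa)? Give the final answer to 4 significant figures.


K = E / (3*(1-2*nu))
K = 180 / (3*(1-2*0.21))
K = 103.4 GPa


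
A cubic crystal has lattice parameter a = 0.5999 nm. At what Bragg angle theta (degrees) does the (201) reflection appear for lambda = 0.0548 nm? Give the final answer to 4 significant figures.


d = a / sqrt(h^2+k^2+l^2)
d = 0.5999 / sqrt(5) = 0.268283 nm
lambda = 2*d*sin(theta)  =>  sin(theta) = lambda / (2*d)
sin(theta) = 0.0548 / (2 * 0.268283) = 0.102131
theta = 5.862 deg


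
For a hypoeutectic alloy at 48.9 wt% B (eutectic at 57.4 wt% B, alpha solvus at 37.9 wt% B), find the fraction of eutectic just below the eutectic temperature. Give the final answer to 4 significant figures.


f_primary = (C_e - C0) / (C_e - C_alpha_max)
f_primary = (57.4 - 48.9) / (57.4 - 37.9)
f_primary = 0.435897
f_eutectic = 1 - 0.435897 = 0.5641


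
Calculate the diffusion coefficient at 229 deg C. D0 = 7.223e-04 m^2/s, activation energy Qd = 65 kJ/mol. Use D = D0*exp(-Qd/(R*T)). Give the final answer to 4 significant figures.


D = D0 * exp(-Qd / (R*T))
T = 502.15 K
D = 7.223e-04 * exp(-65e3 / (8.314 * 502.15))
D = 1.25e-10 m^2/s


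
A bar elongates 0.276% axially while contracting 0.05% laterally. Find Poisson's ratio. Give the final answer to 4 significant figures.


nu = -epsilon_lat / epsilon_axial
Lateral strain is contraction (negative), so using magnitudes:
nu = 0.05 / 0.276
nu = 0.1812


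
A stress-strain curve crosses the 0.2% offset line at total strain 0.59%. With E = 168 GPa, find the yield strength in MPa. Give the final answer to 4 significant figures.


Offset strain = 0.002
Elastic strain at yield = total_strain - offset = 5.9e-03 - 0.002 = 3.9e-03
sigma_y = E * elastic_strain = 168000 * 3.9e-03
sigma_y = 655.2 MPa


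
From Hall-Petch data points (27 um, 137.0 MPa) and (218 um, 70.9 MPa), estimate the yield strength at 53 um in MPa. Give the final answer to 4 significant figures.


sigma_y = sigma0 + k / sqrt(d)
1/sqrt(d1) = 1/sqrt(2.7e-05) = 192.45;  1/sqrt(d2) = 67.7285
k = (sigma1 - sigma2) / (1/sqrt(d1) - 1/sqrt(d2)) = (137.0 - 70.9) / (192.45 - 67.7285) = 0.529981 MPa*m^0.5
sigma0 = sigma1 - k/sqrt(d1) = 137.0 - 0.529981*192.45 = 35.0052 MPa
sigma_y(d3) = 35.0052 + 0.529981 / sqrt(5.3e-05) = 107.8 MPa


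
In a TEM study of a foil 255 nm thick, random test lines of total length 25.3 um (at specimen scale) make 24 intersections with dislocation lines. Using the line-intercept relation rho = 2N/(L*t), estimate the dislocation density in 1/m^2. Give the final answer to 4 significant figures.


rho = 2N / (L * t)
L = 25.3 um = 2.53e-05 m, t = 255 nm = 2.55e-07 m
rho = 2 * 24 / (2.53e-05 * 2.55e-07)
rho = 7.44e+12 1/m^2


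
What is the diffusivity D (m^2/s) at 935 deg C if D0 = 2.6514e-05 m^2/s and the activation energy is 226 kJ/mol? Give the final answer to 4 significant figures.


D = D0 * exp(-Qd / (R*T))
T = 1208.15 K
D = 2.6514e-05 * exp(-226e3 / (8.314 * 1208.15))
D = 4.487e-15 m^2/s


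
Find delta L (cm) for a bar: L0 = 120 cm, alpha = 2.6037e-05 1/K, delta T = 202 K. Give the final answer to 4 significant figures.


dL = L0 * alpha * dT
dL = 120 * 2.6037e-05 * 202
dL = 0.6311 cm


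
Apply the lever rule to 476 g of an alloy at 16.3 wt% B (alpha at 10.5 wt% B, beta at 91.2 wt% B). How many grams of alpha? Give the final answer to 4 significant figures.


f_alpha = (C_beta - C0) / (C_beta - C_alpha)
f_alpha = (91.2 - 16.3) / (91.2 - 10.5) = 0.928129
m_alpha = f_alpha * m_total = 0.928129 * 476 = 441.8 g


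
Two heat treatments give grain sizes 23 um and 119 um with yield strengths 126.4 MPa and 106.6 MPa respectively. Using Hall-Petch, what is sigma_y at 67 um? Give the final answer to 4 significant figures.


sigma_y = sigma0 + k / sqrt(d)
1/sqrt(d1) = 1/sqrt(2.3e-05) = 208.514;  1/sqrt(d2) = 91.6698
k = (sigma1 - sigma2) / (1/sqrt(d1) - 1/sqrt(d2)) = (126.4 - 106.6) / (208.514 - 91.6698) = 0.169456 MPa*m^0.5
sigma0 = sigma1 - k/sqrt(d1) = 126.4 - 0.169456*208.514 = 91.066 MPa
sigma_y(d3) = 91.066 + 0.169456 / sqrt(6.7e-05) = 111.8 MPa


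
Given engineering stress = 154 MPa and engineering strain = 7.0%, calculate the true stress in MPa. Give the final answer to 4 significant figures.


sigma_true = sigma_eng * (1 + epsilon_eng)
sigma_true = 154 * (1 + 0.07)
sigma_true = 164.8 MPa


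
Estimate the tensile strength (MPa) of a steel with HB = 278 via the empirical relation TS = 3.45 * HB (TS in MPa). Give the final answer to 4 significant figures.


TS (MPa) = 3.45 * HB
TS = 3.45 * 278
TS = 959.1 MPa


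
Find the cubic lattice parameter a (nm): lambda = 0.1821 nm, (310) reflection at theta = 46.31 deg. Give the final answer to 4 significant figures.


d = lambda / (2*sin(theta))
d = 0.1821 / (2*sin(46.31 deg))
d = 0.125918 nm
a = d * sqrt(h^2+k^2+l^2) = 0.125918 * sqrt(10)
a = 0.3982 nm
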